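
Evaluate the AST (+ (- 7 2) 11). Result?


Evaluate inner: (- 7 2) = 5
Evaluate root: (+ 5 11) = 16
Result: 16


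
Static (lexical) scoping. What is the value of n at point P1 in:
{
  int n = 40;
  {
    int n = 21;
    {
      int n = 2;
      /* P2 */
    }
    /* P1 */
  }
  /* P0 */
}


n declared in the same block as P1
n = 21


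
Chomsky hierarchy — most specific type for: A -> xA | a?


Right-linear: every RHS is a terminal or a terminal followed by one nonterminal
Classification: Type 3 (Regular)


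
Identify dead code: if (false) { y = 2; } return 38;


condition is constant false, so the whole block is unreachable
Dead: 'if (false) { y = 2; }'


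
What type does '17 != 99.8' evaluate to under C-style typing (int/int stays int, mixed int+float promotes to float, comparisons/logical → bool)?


Operand types: int != float
Rule: comparison yields bool
Result type: bool


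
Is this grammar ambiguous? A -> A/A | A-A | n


'n/n-n' has two parse trees (no precedence encoded between / and -)
Ambiguous


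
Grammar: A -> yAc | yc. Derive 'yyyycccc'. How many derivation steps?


Derivation: A => yAc => yyAcc => yyyAccc => yyyycccc
Steps: 4


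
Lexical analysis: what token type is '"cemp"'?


Pattern: double-quoted sequence
Type: STRING_LITERAL


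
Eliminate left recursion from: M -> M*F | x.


Left-recursive alternatives: M*F; non-recursive: x
Introduce M': M -> xM', M' -> *FM' | ε


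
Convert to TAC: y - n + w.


Break into single-operator statements:
t1 = y - n
t2 = t1 + w


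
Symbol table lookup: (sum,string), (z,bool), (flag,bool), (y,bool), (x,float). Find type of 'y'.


Lookup 'y' → type bool


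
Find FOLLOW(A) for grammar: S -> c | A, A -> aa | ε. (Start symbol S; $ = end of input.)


$ ∈ FOLLOW(S). For each A -> αBβ: add FIRST(β)\{ε} to FOLLOW(B); if β nullable, add FOLLOW(A).
FOLLOW(A) = {$}


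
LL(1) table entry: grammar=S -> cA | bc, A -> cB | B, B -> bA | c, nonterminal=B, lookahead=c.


For [B, c]: 'c' ∈ FIRST(c)
Entry: B -> c


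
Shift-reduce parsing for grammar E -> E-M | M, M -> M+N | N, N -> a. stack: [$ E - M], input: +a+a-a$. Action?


'+' can extend M; shift to build M -> M+N
Action: shift


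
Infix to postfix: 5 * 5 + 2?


Left to right (same or higher precedence on left)
Postfix: 5 5 * 2 +


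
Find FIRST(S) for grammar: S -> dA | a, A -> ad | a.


Per alternative of S: FIRST(dA) = {d}; FIRST(a) = {a}
FIRST(S) = {a, d}


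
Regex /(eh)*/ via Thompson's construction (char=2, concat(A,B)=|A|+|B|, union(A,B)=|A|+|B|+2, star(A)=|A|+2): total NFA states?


Syntax tree has 2 char leaf(s), 0 union(s), 1 star(s)
chars contribute 2×2 = 4; each union adds +2; each star adds +2
Total: 4 + 0 + 2 = 6 states


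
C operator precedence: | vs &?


'&' is bitwise AND (level 5); '|' is bitwise OR (level 3)
Higher level binds tighter
'&' has higher precedence than '|'


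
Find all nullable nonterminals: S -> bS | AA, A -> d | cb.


A nonterminal is nullable iff some alternative derives ε (directly, or every symbol in it is nullable)
Nullable: {}


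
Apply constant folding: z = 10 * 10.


10 * 10 = 100 at compile time
Optimized: z = 100


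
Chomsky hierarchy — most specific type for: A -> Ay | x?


Left-linear: every RHS is a terminal or one nonterminal followed by a terminal
Classification: Type 3 (Regular)


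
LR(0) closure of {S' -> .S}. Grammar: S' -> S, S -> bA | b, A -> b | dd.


Start: S' -> .S
For each item with dot before a nonterminal B, add B -> .γ for every B-production
Closure: [S' -> .S, S -> .bA, S -> .b]


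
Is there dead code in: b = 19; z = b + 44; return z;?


b is read by z's definition; z is returned
No dead code


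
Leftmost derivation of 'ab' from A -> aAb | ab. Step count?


Derivation: A => ab
Steps: 1


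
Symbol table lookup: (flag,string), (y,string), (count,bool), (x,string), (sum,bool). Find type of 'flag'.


Lookup 'flag' → type string


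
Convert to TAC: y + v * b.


Break into single-operator statements:
t1 = v * b
t2 = y + t1


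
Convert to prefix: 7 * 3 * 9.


left-to-right (same/higher precedence on left): tree is (* (* 7 3) 9)
Prefix: * * 7 3 9


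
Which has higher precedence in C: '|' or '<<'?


'<<' is shift (level 8); '|' is bitwise OR (level 3)
Higher level binds tighter
'<<' has higher precedence than '|'


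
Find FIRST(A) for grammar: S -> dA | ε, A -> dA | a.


Per alternative of A: FIRST(dA) = {d}; FIRST(a) = {a}
FIRST(A) = {a, d}


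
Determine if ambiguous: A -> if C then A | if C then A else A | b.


dangling else: 'if C then if C then b else b' parses two ways
Ambiguous


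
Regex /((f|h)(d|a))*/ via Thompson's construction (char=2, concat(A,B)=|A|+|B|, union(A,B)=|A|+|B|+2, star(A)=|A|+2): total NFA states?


Syntax tree has 4 char leaf(s), 2 union(s), 1 star(s)
chars contribute 4×2 = 8; each union adds +2; each star adds +2
Total: 8 + 4 + 2 = 14 states


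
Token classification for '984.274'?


Pattern: digits with a decimal point
Type: FLOAT_LITERAL


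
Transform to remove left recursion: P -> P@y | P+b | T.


Left-recursive alternatives: P@y, P+b; non-recursive: T
Introduce P': P -> TP', P' -> @yP' | +bP' | ε


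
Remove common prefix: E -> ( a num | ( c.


Common prefix: '('
Factored: E -> ( E', E' -> a num | c


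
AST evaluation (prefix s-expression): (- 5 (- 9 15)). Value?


Evaluate inner: (- 9 15) = -6
Evaluate root: (- 5 -6) = 11
Result: 11


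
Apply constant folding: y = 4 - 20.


4 - 20 = -16 at compile time
Optimized: y = -16


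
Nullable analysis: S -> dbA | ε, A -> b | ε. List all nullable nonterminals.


A nonterminal is nullable iff some alternative derives ε (directly, or every symbol in it is nullable)
Nullable: {A, S}


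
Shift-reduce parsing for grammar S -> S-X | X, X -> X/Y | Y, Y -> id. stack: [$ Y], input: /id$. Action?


'Y' (not preceded by X/) is the handle for X -> Y
Action: reduce (X -> Y)


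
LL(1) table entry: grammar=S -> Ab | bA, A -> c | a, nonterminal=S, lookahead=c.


For [S, c]: 'c' ∈ FIRST(Ab)
Entry: S -> Ab


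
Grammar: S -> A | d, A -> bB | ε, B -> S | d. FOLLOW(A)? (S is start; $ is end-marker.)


$ ∈ FOLLOW(S). For each A -> αBβ: add FIRST(β)\{ε} to FOLLOW(B); if β nullable, add FOLLOW(A).
FOLLOW(A) = {$}


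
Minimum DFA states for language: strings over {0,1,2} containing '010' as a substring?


KMP-style automaton: 3 progress states + 1 absorbing accept = 4
Minimal DFA: 4 states


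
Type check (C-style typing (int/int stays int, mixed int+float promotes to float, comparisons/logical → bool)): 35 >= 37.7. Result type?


Operand types: int >= float
Rule: comparison yields bool
Result type: bool


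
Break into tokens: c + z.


Scan left to right, longest-match per lexeme
Tokens: ID(c), OP(+), ID(z)


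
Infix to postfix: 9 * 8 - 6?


Left to right (same or higher precedence on left)
Postfix: 9 8 * 6 -


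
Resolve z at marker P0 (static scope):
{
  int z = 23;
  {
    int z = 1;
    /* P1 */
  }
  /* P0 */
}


z declared in the same block as P0
z = 23


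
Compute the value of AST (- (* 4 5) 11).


Evaluate inner: (* 4 5) = 20
Evaluate root: (- 20 11) = 9
Result: 9


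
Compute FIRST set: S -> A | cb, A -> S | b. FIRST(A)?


Per alternative of A: FIRST(S) = {b, c}; FIRST(b) = {b}
FIRST(A) = {b, c}


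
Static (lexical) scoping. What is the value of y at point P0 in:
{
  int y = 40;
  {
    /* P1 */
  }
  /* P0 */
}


y declared in the same block as P0
y = 40


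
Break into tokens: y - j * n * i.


Scan left to right, longest-match per lexeme
Tokens: ID(y), OP(-), ID(j), OP(*), ID(n), OP(*), ID(i)


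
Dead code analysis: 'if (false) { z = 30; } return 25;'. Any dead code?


condition is constant false, so the whole block is unreachable
Dead: 'if (false) { z = 30; }'


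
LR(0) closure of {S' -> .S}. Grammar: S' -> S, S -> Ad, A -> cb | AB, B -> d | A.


Start: S' -> .S
For each item with dot before a nonterminal B, add B -> .γ for every B-production
Closure: [S' -> .S, S -> .Ad, A -> .cb, A -> .AB]


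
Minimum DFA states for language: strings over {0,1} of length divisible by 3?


Track length mod 3: states 0..2, accept at 0
Minimal DFA: 3 states


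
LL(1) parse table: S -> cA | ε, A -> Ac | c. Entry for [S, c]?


For [S, c]: 'c' ∈ FIRST(cA)
Entry: S -> cA


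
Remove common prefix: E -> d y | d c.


Common prefix: 'd'
Factored: E -> d E', E' -> y | c


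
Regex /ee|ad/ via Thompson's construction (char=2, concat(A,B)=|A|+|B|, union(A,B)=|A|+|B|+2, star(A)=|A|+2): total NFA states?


Syntax tree has 4 char leaf(s), 1 union(s), 0 star(s)
chars contribute 4×2 = 8; each union adds +2; each star adds +2
Total: 8 + 2 + 0 = 10 states


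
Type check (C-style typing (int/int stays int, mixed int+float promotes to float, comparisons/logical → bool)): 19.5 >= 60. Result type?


Operand types: float >= int
Rule: comparison yields bool
Result type: bool


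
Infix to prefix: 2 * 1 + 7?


left-to-right (same/higher precedence on left): tree is (+ (* 2 1) 7)
Prefix: + * 2 1 7


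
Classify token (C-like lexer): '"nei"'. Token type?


Pattern: double-quoted sequence
Type: STRING_LITERAL


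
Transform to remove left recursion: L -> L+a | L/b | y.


Left-recursive alternatives: L+a, L/b; non-recursive: y
Introduce L': L -> yL', L' -> +aL' | /bL' | ε


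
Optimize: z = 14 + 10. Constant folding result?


14 + 10 = 24 at compile time
Optimized: z = 24


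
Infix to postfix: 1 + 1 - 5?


Left to right (same or higher precedence on left)
Postfix: 1 1 + 5 -


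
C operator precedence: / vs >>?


'/' is multiplicative (level 10); '>>' is shift (level 8)
Higher level binds tighter
'/' has higher precedence than '>>'


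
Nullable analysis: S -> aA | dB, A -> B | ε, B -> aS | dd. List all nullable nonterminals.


A nonterminal is nullable iff some alternative derives ε (directly, or every symbol in it is nullable)
Nullable: {A}


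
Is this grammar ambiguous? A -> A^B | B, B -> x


precedence layered via separate nonterminal B: deterministic
Unambiguous


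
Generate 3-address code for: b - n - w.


Break into single-operator statements:
t1 = b - n
t2 = t1 - w


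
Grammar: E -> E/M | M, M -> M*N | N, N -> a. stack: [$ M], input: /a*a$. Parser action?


lookahead ∉ {*} so M won't extend; reduce E -> M
Action: reduce (E -> M)


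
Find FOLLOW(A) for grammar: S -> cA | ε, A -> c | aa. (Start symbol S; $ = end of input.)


$ ∈ FOLLOW(S). For each A -> αBβ: add FIRST(β)\{ε} to FOLLOW(B); if β nullable, add FOLLOW(A).
FOLLOW(A) = {$}


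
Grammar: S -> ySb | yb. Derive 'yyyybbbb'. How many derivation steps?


Derivation: S => ySb => yySbb => yyySbbb => yyyybbbb
Steps: 4


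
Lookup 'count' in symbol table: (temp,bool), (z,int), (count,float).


Lookup 'count' → type float


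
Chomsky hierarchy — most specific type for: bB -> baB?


LHS has context (more than one symbol) and |LHS| ≤ |RHS|
Classification: Type 1 (Context-Sensitive)


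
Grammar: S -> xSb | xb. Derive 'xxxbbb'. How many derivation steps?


Derivation: S => xSb => xxSbb => xxxbbb
Steps: 3


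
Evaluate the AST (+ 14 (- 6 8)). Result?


Evaluate inner: (- 6 8) = -2
Evaluate root: (+ 14 -2) = 12
Result: 12


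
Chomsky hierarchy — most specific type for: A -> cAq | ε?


Single nonterminal LHS, but c^n q^n is not regular
Classification: Type 2 (Context-Free)


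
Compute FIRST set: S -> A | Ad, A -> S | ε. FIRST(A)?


Per alternative of A: FIRST(S) = {d, ε}; FIRST(ε) = {ε}
FIRST(A) = {d, ε}


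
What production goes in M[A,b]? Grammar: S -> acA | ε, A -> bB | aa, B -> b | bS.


For [A, b]: 'b' ∈ FIRST(bB)
Entry: A -> bB


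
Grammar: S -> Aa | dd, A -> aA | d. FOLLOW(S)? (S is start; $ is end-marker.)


$ ∈ FOLLOW(S). For each A -> αBβ: add FIRST(β)\{ε} to FOLLOW(B); if β nullable, add FOLLOW(A).
FOLLOW(S) = {$}


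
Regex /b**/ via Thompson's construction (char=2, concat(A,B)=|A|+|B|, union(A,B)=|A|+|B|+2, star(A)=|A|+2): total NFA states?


Syntax tree has 1 char leaf(s), 0 union(s), 2 star(s)
chars contribute 1×2 = 2; each union adds +2; each star adds +2
Total: 2 + 0 + 4 = 6 states


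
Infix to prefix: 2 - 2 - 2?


left-to-right (same/higher precedence on left): tree is (- (- 2 2) 2)
Prefix: - - 2 2 2


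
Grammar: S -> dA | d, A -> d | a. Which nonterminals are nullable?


A nonterminal is nullable iff some alternative derives ε (directly, or every symbol in it is nullable)
Nullable: {}


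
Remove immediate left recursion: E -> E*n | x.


Left-recursive alternatives: E*n; non-recursive: x
Introduce E': E -> xE', E' -> *nE' | ε


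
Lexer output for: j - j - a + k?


Scan left to right, longest-match per lexeme
Tokens: ID(j), OP(-), ID(j), OP(-), ID(a), OP(+), ID(k)


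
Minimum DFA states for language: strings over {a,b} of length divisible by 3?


Track length mod 3: states 0..2, accept at 0
Minimal DFA: 3 states


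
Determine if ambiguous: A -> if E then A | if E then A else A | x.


dangling else: 'if E then if E then x else x' parses two ways
Ambiguous


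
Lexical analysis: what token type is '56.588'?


Pattern: digits with a decimal point
Type: FLOAT_LITERAL


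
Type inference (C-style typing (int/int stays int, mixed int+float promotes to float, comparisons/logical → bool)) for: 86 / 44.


Operand types: int / int
Rule: mixed int/float promotes to float; int/int stays int
Result type: int


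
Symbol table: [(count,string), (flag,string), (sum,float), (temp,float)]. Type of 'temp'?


Lookup 'temp' → type float


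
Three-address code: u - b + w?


Break into single-operator statements:
t1 = u - b
t2 = t1 + w


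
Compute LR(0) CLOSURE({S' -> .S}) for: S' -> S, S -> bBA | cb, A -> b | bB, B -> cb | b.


Start: S' -> .S
For each item with dot before a nonterminal B, add B -> .γ for every B-production
Closure: [S' -> .S, S -> .bBA, S -> .cb]


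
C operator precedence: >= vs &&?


'>=' is relational (level 7); '&&' is logical AND (level 2)
Higher level binds tighter
'>=' has higher precedence than '&&'


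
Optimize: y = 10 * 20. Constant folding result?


10 * 20 = 200 at compile time
Optimized: y = 200


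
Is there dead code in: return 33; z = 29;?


statement follows a return and is unreachable
Dead: 'z = 29'


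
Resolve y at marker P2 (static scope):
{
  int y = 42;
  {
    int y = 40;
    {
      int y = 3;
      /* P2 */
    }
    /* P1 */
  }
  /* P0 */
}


y declared in the same block as P2
y = 3


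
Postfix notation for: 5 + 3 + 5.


Left to right (same or higher precedence on left)
Postfix: 5 3 + 5 +


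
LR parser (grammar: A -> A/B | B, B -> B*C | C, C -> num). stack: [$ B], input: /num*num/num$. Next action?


lookahead ∉ {*} so B won't extend; reduce A -> B
Action: reduce (A -> B)


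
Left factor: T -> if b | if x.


Common prefix: 'if'
Factored: T -> if T', T' -> b | x


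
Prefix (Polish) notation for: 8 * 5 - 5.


left-to-right (same/higher precedence on left): tree is (- (* 8 5) 5)
Prefix: - * 8 5 5


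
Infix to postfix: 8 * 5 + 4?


Left to right (same or higher precedence on left)
Postfix: 8 5 * 4 +


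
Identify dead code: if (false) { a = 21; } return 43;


condition is constant false, so the whole block is unreachable
Dead: 'if (false) { a = 21; }'


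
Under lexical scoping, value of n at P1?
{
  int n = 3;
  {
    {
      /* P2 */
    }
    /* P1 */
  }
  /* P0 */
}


P1's block does not declare n; resolves to the enclosing declaration at depth 0
n = 3


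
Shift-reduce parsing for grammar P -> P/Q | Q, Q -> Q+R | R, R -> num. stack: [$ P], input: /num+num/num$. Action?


shift '/' to continue P -> P/Q
Action: shift


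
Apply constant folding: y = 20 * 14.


20 * 14 = 280 at compile time
Optimized: y = 280


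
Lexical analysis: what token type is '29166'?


Pattern: digits only
Type: INTEGER_LITERAL


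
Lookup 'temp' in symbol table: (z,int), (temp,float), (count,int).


Lookup 'temp' → type float


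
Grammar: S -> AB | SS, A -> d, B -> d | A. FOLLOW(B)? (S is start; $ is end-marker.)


$ ∈ FOLLOW(S). For each A -> αBβ: add FIRST(β)\{ε} to FOLLOW(B); if β nullable, add FOLLOW(A).
FOLLOW(B) = {$, d}


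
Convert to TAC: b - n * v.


Break into single-operator statements:
t1 = n * v
t2 = b - t1


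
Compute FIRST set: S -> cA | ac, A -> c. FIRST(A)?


Per alternative of A: FIRST(c) = {c}
FIRST(A) = {c}


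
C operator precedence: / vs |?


'/' is multiplicative (level 10); '|' is bitwise OR (level 3)
Higher level binds tighter
'/' has higher precedence than '|'


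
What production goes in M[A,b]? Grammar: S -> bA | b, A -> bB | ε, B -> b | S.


For [A, b]: 'b' ∈ FIRST(bB)
Entry: A -> bB


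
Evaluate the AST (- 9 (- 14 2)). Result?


Evaluate inner: (- 14 2) = 12
Evaluate root: (- 9 12) = -3
Result: -3


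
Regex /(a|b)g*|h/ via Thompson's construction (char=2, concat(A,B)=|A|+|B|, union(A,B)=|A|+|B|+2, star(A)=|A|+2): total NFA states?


Syntax tree has 4 char leaf(s), 2 union(s), 1 star(s)
chars contribute 4×2 = 8; each union adds +2; each star adds +2
Total: 8 + 4 + 2 = 14 states


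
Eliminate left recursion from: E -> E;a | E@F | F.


Left-recursive alternatives: E;a, E@F; non-recursive: F
Introduce E': E -> FE', E' -> ;aE' | @FE' | ε


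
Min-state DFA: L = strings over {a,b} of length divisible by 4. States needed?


Track length mod 4: states 0..3, accept at 0
Minimal DFA: 4 states


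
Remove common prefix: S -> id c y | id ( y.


Common prefix: 'id'
Factored: S -> id S', S' -> c y | ( y


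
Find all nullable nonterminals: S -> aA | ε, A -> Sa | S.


A nonterminal is nullable iff some alternative derives ε (directly, or every symbol in it is nullable)
Nullable: {A, S}


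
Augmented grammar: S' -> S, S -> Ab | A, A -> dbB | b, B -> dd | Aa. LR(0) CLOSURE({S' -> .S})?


Start: S' -> .S
For each item with dot before a nonterminal B, add B -> .γ for every B-production
Closure: [S' -> .S, S -> .Ab, S -> .A, A -> .dbB, A -> .b]


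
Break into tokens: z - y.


Scan left to right, longest-match per lexeme
Tokens: ID(z), OP(-), ID(y)


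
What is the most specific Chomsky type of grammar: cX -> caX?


LHS has context (more than one symbol) and |LHS| ≤ |RHS|
Classification: Type 1 (Context-Sensitive)


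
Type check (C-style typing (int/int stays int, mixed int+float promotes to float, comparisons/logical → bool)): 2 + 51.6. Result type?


Operand types: int + float
Rule: mixed int/float promotes to float; int/int stays int
Result type: float


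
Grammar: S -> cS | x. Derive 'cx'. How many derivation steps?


Derivation: S => cS => cx
Steps: 2


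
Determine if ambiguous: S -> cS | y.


right-linear, alternatives start with distinct terminals 'c' vs 'y': unique leftmost derivation
Unambiguous


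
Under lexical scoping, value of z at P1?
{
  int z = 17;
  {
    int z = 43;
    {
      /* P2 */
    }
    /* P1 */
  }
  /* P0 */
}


z declared in the same block as P1
z = 43


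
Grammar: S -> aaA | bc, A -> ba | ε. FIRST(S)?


Per alternative of S: FIRST(aaA) = {a}; FIRST(bc) = {b}
FIRST(S) = {a, b}


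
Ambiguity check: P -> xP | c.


right-linear, alternatives start with distinct terminals 'x' vs 'c': unique leftmost derivation
Unambiguous


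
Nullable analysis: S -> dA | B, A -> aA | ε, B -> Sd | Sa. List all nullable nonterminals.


A nonterminal is nullable iff some alternative derives ε (directly, or every symbol in it is nullable)
Nullable: {A}


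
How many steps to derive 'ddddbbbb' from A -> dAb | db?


Derivation: A => dAb => ddAbb => dddAbbb => ddddbbbb
Steps: 4


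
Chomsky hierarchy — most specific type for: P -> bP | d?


Right-linear: every RHS is a terminal or a terminal followed by one nonterminal
Classification: Type 3 (Regular)


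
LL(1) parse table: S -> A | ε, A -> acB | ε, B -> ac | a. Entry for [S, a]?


For [S, a]: 'a' ∈ FIRST(A)
Entry: S -> A


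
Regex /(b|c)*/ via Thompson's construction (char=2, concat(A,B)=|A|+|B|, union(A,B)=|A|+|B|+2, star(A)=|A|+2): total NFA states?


Syntax tree has 2 char leaf(s), 1 union(s), 1 star(s)
chars contribute 2×2 = 4; each union adds +2; each star adds +2
Total: 4 + 2 + 2 = 8 states


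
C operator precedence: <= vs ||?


'<=' is relational (level 7); '||' is logical OR (level 1)
Higher level binds tighter
'<=' has higher precedence than '||'


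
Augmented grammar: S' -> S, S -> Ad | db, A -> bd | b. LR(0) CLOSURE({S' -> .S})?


Start: S' -> .S
For each item with dot before a nonterminal B, add B -> .γ for every B-production
Closure: [S' -> .S, S -> .Ad, S -> .db, A -> .bd, A -> .b]


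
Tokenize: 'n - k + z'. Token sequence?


Scan left to right, longest-match per lexeme
Tokens: ID(n), OP(-), ID(k), OP(+), ID(z)


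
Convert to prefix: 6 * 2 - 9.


left-to-right (same/higher precedence on left): tree is (- (* 6 2) 9)
Prefix: - * 6 2 9


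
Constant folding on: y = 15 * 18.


15 * 18 = 270 at compile time
Optimized: y = 270


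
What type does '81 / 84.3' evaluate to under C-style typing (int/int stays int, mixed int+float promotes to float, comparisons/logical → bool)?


Operand types: int / float
Rule: mixed int/float promotes to float; int/int stays int
Result type: float


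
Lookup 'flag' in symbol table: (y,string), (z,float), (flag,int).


Lookup 'flag' → type int


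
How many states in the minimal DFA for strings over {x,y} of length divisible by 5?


Track length mod 5: states 0..4, accept at 0
Minimal DFA: 5 states


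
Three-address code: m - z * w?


Break into single-operator statements:
t1 = z * w
t2 = m - t1


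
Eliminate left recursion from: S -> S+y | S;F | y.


Left-recursive alternatives: S+y, S;F; non-recursive: y
Introduce S': S -> yS', S' -> +yS' | ;FS' | ε


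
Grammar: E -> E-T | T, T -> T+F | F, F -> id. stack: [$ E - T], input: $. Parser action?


handle 'E-T' on top; lookahead ∈ FOLLOW(E) = {-, $}
Action: reduce (E -> E-T)


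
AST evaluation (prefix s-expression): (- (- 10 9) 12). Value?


Evaluate inner: (- 10 9) = 1
Evaluate root: (- 1 12) = -11
Result: -11


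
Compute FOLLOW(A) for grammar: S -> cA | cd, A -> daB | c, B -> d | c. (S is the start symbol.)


$ ∈ FOLLOW(S). For each A -> αBβ: add FIRST(β)\{ε} to FOLLOW(B); if β nullable, add FOLLOW(A).
FOLLOW(A) = {$}


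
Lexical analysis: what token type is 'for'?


Pattern: reserved word
Type: KEYWORD


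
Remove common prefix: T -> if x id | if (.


Common prefix: 'if'
Factored: T -> if T', T' -> x id | (


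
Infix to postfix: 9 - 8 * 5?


* has higher precedence, evaluate 8*5 first
Postfix: 9 8 5 * -


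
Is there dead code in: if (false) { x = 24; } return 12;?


condition is constant false, so the whole block is unreachable
Dead: 'if (false) { x = 24; }'


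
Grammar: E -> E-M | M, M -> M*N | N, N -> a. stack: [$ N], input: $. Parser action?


'N' (not preceded by M*) is the handle for M -> N
Action: reduce (M -> N)


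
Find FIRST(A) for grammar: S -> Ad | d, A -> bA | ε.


Per alternative of A: FIRST(bA) = {b}; FIRST(ε) = {ε}
FIRST(A) = {b, ε}


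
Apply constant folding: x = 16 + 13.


16 + 13 = 29 at compile time
Optimized: x = 29


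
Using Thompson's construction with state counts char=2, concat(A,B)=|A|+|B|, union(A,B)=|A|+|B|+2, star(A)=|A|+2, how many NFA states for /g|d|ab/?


Syntax tree has 4 char leaf(s), 2 union(s), 0 star(s)
chars contribute 4×2 = 8; each union adds +2; each star adds +2
Total: 8 + 4 + 0 = 12 states


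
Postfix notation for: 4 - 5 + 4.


Left to right (same or higher precedence on left)
Postfix: 4 5 - 4 +


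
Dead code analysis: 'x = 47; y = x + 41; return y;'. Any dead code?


x is read by y's definition; y is returned
No dead code


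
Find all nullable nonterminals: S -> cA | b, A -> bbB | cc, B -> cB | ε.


A nonterminal is nullable iff some alternative derives ε (directly, or every symbol in it is nullable)
Nullable: {B}


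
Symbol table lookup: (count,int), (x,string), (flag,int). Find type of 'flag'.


Lookup 'flag' → type int


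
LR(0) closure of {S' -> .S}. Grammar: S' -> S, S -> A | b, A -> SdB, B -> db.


Start: S' -> .S
For each item with dot before a nonterminal B, add B -> .γ for every B-production
Closure: [S' -> .S, S -> .A, S -> .b, A -> .SdB]


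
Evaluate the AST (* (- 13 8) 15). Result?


Evaluate inner: (- 13 8) = 5
Evaluate root: (* 5 15) = 75
Result: 75


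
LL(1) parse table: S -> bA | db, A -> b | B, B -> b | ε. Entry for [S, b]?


For [S, b]: 'b' ∈ FIRST(bA)
Entry: S -> bA


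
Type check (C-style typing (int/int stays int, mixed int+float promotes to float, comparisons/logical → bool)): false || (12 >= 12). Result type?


Operand types: bool || bool
Rule: logical operators take bool operands and yield bool
Result type: bool


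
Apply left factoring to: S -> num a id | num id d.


Common prefix: 'num'
Factored: S -> num S', S' -> a id | id d


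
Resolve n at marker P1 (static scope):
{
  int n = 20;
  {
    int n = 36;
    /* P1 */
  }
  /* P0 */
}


n declared in the same block as P1
n = 36


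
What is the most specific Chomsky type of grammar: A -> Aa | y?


Left-linear: every RHS is a terminal or one nonterminal followed by a terminal
Classification: Type 3 (Regular)


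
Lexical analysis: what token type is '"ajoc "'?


Pattern: double-quoted sequence
Type: STRING_LITERAL


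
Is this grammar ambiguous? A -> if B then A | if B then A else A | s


dangling else: 'if B then if B then s else s' parses two ways
Ambiguous


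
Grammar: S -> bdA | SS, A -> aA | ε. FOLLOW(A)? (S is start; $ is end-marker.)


$ ∈ FOLLOW(S). For each A -> αBβ: add FIRST(β)\{ε} to FOLLOW(B); if β nullable, add FOLLOW(A).
FOLLOW(A) = {$, b}


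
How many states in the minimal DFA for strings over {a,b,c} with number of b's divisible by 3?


Track (count of b) mod 3: states 0..2, accept at 0
Minimal DFA: 3 states


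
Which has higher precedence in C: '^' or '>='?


'>=' is relational (level 7); '^' is bitwise XOR (level 4)
Higher level binds tighter
'>=' has higher precedence than '^'


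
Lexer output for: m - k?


Scan left to right, longest-match per lexeme
Tokens: ID(m), OP(-), ID(k)


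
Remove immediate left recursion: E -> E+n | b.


Left-recursive alternatives: E+n; non-recursive: b
Introduce E': E -> bE', E' -> +nE' | ε


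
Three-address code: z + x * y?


Break into single-operator statements:
t1 = x * y
t2 = z + t1


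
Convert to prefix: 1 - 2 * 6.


'*' binds tighter: tree is (- 1 (* 2 6))
Prefix: - 1 * 2 6


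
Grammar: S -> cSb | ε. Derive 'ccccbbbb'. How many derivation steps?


Derivation: S => cSb => ccSbb => cccSbbb => ccccSbbbb => ccccbbbb
Steps: 5


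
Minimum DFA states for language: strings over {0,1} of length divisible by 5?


Track length mod 5: states 0..4, accept at 0
Minimal DFA: 5 states


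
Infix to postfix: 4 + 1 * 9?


* has higher precedence, evaluate 1*9 first
Postfix: 4 1 9 * +


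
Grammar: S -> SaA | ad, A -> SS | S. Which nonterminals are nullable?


A nonterminal is nullable iff some alternative derives ε (directly, or every symbol in it is nullable)
Nullable: {}


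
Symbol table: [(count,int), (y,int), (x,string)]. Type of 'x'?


Lookup 'x' → type string


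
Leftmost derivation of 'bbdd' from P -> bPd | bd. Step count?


Derivation: P => bPd => bbdd
Steps: 2


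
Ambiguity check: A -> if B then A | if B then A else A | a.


dangling else: 'if B then if B then a else a' parses two ways
Ambiguous


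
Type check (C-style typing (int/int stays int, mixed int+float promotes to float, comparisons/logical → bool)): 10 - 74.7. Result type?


Operand types: int - float
Rule: mixed int/float promotes to float; int/int stays int
Result type: float


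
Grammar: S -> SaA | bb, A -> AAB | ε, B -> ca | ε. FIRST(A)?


Per alternative of A: FIRST(AAB) = {c, ε}; FIRST(ε) = {ε}
FIRST(A) = {c, ε}


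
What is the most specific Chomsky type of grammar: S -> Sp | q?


Left-linear: every RHS is a terminal or one nonterminal followed by a terminal
Classification: Type 3 (Regular)


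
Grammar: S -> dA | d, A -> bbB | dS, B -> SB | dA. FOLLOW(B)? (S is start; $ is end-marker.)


$ ∈ FOLLOW(S). For each A -> αBβ: add FIRST(β)\{ε} to FOLLOW(B); if β nullable, add FOLLOW(A).
FOLLOW(B) = {$, d}


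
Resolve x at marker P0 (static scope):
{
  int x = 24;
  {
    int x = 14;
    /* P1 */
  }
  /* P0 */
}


x declared in the same block as P0
x = 24


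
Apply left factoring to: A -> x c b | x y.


Common prefix: 'x'
Factored: A -> x A', A' -> c b | y


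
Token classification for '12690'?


Pattern: digits only
Type: INTEGER_LITERAL


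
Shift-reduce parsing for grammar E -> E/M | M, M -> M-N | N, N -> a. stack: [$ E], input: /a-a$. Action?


shift '/' to continue E -> E/M
Action: shift


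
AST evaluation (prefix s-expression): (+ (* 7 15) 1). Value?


Evaluate inner: (* 7 15) = 105
Evaluate root: (+ 105 1) = 106
Result: 106


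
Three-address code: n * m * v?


Break into single-operator statements:
t1 = n * m
t2 = t1 * v


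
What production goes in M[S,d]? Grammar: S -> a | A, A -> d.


For [S, d]: 'd' ∈ FIRST(A)
Entry: S -> A


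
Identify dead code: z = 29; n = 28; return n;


z is assigned but never read
Dead: 'z = 29'


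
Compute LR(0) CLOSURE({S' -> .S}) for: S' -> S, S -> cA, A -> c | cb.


Start: S' -> .S
For each item with dot before a nonterminal B, add B -> .γ for every B-production
Closure: [S' -> .S, S -> .cA]


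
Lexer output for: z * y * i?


Scan left to right, longest-match per lexeme
Tokens: ID(z), OP(*), ID(y), OP(*), ID(i)


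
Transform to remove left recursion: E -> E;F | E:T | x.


Left-recursive alternatives: E;F, E:T; non-recursive: x
Introduce E': E -> xE', E' -> ;FE' | :TE' | ε


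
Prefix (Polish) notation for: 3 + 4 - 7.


left-to-right (same/higher precedence on left): tree is (- (+ 3 4) 7)
Prefix: - + 3 4 7


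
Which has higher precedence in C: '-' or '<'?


'-' is additive (level 9); '<' is relational (level 7)
Higher level binds tighter
'-' has higher precedence than '<'


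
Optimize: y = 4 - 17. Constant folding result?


4 - 17 = -13 at compile time
Optimized: y = -13


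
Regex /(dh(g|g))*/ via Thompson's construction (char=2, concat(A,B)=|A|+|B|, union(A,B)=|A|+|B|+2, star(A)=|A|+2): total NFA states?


Syntax tree has 4 char leaf(s), 1 union(s), 1 star(s)
chars contribute 4×2 = 8; each union adds +2; each star adds +2
Total: 8 + 2 + 2 = 12 states


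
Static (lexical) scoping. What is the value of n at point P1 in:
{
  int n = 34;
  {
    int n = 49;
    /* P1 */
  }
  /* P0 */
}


n declared in the same block as P1
n = 49


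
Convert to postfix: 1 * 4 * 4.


Left to right (same or higher precedence on left)
Postfix: 1 4 * 4 *


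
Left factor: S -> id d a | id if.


Common prefix: 'id'
Factored: S -> id S', S' -> d a | if


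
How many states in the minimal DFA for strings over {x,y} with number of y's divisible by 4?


Track (count of y) mod 4: states 0..3, accept at 0
Minimal DFA: 4 states


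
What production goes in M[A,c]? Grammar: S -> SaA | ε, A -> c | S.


For [A, c]: 'c' ∈ FIRST(c)
Entry: A -> c


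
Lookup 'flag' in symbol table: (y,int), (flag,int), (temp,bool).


Lookup 'flag' → type int


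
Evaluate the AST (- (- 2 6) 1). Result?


Evaluate inner: (- 2 6) = -4
Evaluate root: (- -4 1) = -5
Result: -5


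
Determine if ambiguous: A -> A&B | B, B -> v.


precedence layered via separate nonterminal B: deterministic
Unambiguous


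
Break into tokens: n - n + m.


Scan left to right, longest-match per lexeme
Tokens: ID(n), OP(-), ID(n), OP(+), ID(m)


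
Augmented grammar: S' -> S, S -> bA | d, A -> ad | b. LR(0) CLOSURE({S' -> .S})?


Start: S' -> .S
For each item with dot before a nonterminal B, add B -> .γ for every B-production
Closure: [S' -> .S, S -> .bA, S -> .d]


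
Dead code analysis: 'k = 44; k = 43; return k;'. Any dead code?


first assignment to k is overwritten before any read
Dead: 'k = 44'


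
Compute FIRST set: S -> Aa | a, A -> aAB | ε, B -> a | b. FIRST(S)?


Per alternative of S: FIRST(Aa) = {a}; FIRST(a) = {a}
FIRST(S) = {a}


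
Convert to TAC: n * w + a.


Break into single-operator statements:
t1 = n * w
t2 = t1 + a


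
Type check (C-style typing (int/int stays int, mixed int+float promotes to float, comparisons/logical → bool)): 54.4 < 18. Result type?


Operand types: float < int
Rule: comparison yields bool
Result type: bool


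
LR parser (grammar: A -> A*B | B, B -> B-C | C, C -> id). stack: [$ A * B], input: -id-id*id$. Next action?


'-' can extend B; shift to build B -> B-C
Action: shift


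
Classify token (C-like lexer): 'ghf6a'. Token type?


Pattern: letter/underscore followed by alphanumerics, not a keyword
Type: IDENTIFIER


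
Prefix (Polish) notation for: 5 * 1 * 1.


left-to-right (same/higher precedence on left): tree is (* (* 5 1) 1)
Prefix: * * 5 1 1


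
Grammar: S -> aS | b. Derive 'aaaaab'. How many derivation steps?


Derivation: S => aS => aaS => aaaS => aaaaS => aaaaaS => aaaaab
Steps: 6


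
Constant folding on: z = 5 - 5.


5 - 5 = 0 at compile time
Optimized: z = 0


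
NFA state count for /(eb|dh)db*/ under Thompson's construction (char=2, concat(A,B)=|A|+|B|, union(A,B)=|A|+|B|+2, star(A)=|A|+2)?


Syntax tree has 6 char leaf(s), 1 union(s), 1 star(s)
chars contribute 6×2 = 12; each union adds +2; each star adds +2
Total: 12 + 2 + 2 = 16 states


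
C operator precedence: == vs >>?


'>>' is shift (level 8); '==' is equality (level 6)
Higher level binds tighter
'>>' has higher precedence than '=='


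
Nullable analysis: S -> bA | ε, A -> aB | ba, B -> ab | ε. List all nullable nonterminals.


A nonterminal is nullable iff some alternative derives ε (directly, or every symbol in it is nullable)
Nullable: {B, S}


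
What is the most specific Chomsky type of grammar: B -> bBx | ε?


Single nonterminal LHS, but b^n x^n is not regular
Classification: Type 2 (Context-Free)


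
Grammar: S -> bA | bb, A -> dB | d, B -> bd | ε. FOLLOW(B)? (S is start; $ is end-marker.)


$ ∈ FOLLOW(S). For each A -> αBβ: add FIRST(β)\{ε} to FOLLOW(B); if β nullable, add FOLLOW(A).
FOLLOW(B) = {$}


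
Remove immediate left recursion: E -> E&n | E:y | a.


Left-recursive alternatives: E&n, E:y; non-recursive: a
Introduce E': E -> aE', E' -> &nE' | :yE' | ε


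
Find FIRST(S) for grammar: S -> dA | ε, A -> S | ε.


Per alternative of S: FIRST(dA) = {d}; FIRST(ε) = {ε}
FIRST(S) = {d, ε}


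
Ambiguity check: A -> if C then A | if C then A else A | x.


dangling else: 'if C then if C then x else x' parses two ways
Ambiguous


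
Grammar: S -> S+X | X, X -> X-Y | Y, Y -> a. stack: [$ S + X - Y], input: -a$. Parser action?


handle 'X-Y' on top
Action: reduce (X -> X-Y)


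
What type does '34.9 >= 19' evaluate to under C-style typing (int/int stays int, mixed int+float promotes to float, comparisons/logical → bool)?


Operand types: float >= int
Rule: comparison yields bool
Result type: bool


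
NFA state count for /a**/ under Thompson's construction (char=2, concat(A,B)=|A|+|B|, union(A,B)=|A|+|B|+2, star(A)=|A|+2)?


Syntax tree has 1 char leaf(s), 0 union(s), 2 star(s)
chars contribute 1×2 = 2; each union adds +2; each star adds +2
Total: 2 + 0 + 4 = 6 states


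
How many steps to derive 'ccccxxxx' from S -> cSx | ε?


Derivation: S => cSx => ccSxx => cccSxxx => ccccSxxxx => ccccxxxx
Steps: 5


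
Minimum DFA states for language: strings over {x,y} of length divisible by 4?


Track length mod 4: states 0..3, accept at 0
Minimal DFA: 4 states


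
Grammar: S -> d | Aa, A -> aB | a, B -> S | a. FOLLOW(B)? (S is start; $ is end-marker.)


$ ∈ FOLLOW(S). For each A -> αBβ: add FIRST(β)\{ε} to FOLLOW(B); if β nullable, add FOLLOW(A).
FOLLOW(B) = {a}


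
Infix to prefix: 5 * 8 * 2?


left-to-right (same/higher precedence on left): tree is (* (* 5 8) 2)
Prefix: * * 5 8 2


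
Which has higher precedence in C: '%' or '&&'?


'%' is multiplicative (level 10); '&&' is logical AND (level 2)
Higher level binds tighter
'%' has higher precedence than '&&'


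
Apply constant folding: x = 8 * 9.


8 * 9 = 72 at compile time
Optimized: x = 72


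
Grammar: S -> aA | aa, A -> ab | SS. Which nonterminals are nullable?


A nonterminal is nullable iff some alternative derives ε (directly, or every symbol in it is nullable)
Nullable: {}


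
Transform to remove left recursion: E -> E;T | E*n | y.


Left-recursive alternatives: E;T, E*n; non-recursive: y
Introduce E': E -> yE', E' -> ;TE' | *nE' | ε


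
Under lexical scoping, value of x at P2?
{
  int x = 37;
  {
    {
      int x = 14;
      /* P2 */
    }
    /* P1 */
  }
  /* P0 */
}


x declared in the same block as P2
x = 14


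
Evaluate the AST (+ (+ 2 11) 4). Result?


Evaluate inner: (+ 2 11) = 13
Evaluate root: (+ 13 4) = 17
Result: 17


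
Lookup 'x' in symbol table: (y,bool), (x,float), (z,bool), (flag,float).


Lookup 'x' → type float


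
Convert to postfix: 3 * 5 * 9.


Left to right (same or higher precedence on left)
Postfix: 3 5 * 9 *


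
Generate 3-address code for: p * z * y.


Break into single-operator statements:
t1 = p * z
t2 = t1 * y


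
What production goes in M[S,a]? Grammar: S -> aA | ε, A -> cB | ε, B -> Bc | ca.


For [S, a]: 'a' ∈ FIRST(aA)
Entry: S -> aA


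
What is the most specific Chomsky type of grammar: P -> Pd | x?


Left-linear: every RHS is a terminal or one nonterminal followed by a terminal
Classification: Type 3 (Regular)


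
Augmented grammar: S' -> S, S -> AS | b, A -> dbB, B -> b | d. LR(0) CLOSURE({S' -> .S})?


Start: S' -> .S
For each item with dot before a nonterminal B, add B -> .γ for every B-production
Closure: [S' -> .S, S -> .AS, S -> .b, A -> .dbB]


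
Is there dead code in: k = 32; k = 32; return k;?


first assignment to k is overwritten before any read
Dead: 'k = 32'


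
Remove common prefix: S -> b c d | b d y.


Common prefix: 'b'
Factored: S -> b S', S' -> c d | d y


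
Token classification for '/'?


Pattern: operator symbol
Type: OPERATOR


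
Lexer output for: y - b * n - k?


Scan left to right, longest-match per lexeme
Tokens: ID(y), OP(-), ID(b), OP(*), ID(n), OP(-), ID(k)


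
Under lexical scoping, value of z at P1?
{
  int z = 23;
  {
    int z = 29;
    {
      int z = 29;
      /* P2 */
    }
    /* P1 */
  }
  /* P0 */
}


z declared in the same block as P1
z = 29
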